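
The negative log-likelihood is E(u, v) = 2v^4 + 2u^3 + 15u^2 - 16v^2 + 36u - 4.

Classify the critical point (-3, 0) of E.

The mixed partial ∂²E/∂u∂v is 0, so the Hessian at any point is diag(E_uu, E_vv) = diag(6(2u + 5), 8(3v^2 - 4)).
At (-3, 0): H = diag(-6, -32).
Both eigenvalues are negative, so H is negative definite: a local maximum.

local maximum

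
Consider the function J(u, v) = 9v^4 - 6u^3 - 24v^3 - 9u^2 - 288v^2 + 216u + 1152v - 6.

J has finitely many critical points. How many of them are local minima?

2

J separates as a function of u plus a function of v, so ∇J=0 decouples.
∂J/∂u = -18(u - 3)(u + 4) = 0 at u ∈ {-4, 3}; ∂J/∂v = 36(v - 4)(v - 2)(v + 4) = 0 at v ∈ {-4, 2, 4}.
The Hessian is diagonal: diag(J_uu, J_vv). Second derivatives: J_uu(-4)=126, J_uu(3)=-126; J_vv(-4)=1728, J_vv(2)=-432, J_vv(4)=576.
Local minima occur where both diagonal entries positive: (-4, -4), (-4, 4). Count: 2.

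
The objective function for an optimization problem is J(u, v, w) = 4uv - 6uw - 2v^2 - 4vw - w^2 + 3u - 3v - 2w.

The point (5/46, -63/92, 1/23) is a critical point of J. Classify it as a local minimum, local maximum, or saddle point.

The Hessian is constant: H = [[0, 4, -6], [4, -4, -4], [-6, -4, -2]].
Leading principal minors: Δ₁ = 0, Δ₂ = -16, Δ₃ = 368.
The minors fit neither the all-positive nor the alternating-sign pattern, so H is indefinite: a saddle point.

saddle point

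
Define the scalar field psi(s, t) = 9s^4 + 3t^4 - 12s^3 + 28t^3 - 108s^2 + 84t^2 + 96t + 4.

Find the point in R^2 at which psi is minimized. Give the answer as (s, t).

(3, -4)

psi(s,t) separates as P(s) + Q(t) + 4, so its minimum is min P + min Q + 4.
P'(s) = 36s(s - 3)(s + 2) vanishes at s ∈ {-2, 0, 3}; Q'(t) = 12(t + 1)(t + 2)(t + 4) vanishes at t ∈ {-4, -2, -1}.
Local minima of P (where P''>0): P(-2)=-192, P(3)=-567. Local minima of Q: Q(-4)=-64, Q(-1)=-37.
So the global minimum of psi is P(3) + Q(-4) + 4 = -567 − 64 + 4 = -627, attained at (3, -4).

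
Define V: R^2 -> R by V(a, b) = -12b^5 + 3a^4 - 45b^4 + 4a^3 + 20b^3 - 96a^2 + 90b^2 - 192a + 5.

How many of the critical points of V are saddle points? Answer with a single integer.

6

V separates as a function of a plus a function of b, so ∇V=0 decouples.
∂V/∂a = 12(a - 4)(a + 1)(a + 4) = 0 at a ∈ {-4, -1, 4}; ∂V/∂b = -60b(b - 1)(b + 1)(b + 3) = 0 at b ∈ {-3, -1, 0, 1}.
The Hessian is diagonal: diag(V_aa, V_bb). Second derivatives: V_aa(-4)=288, V_aa(-1)=-180, V_aa(4)=480; V_bb(-3)=1440, V_bb(-1)=-240, V_bb(0)=180, V_bb(1)=-480.
Saddle points occur where the two diagonal entries have opposite signs: (-4, -1), (-4, 1), (-1, -3), (-1, 0), (4, -1), (4, 1). Count: 6.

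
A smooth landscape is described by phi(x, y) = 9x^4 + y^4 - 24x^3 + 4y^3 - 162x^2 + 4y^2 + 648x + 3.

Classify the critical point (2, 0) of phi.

The mixed partial ∂²phi/∂x∂y is 0, so the Hessian at any point is diag(phi_xx, phi_yy) = diag(36(3x^2 - 4x - 9), 4(3y^2 + 6y + 2)).
At (2, 0): H = diag(-180, 8).
The eigenvalues have opposite signs, so H is indefinite: a saddle point.

saddle point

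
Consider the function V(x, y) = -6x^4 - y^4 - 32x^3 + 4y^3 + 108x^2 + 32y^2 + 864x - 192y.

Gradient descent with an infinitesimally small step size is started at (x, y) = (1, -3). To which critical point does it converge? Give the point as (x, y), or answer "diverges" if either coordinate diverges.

V is separable, so gradient descent decouples: x follows -∂V/∂x, y follows -∂V/∂y.
∂V/∂x = -24(x - 3)(x + 3)(x + 4); at x=1 this is 960, so x decreases.
∂V/∂y = -4(y - 4)(y - 3)(y + 4); at y=-3 this is -168, so y increases.
x converges to its nearest critical value -3 (a local min of the x-part); y converges to 3. The iterate converges to (-3, 3).

(-3, 3)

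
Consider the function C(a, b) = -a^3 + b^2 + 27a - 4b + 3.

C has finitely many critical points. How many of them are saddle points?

1

C separates as a function of a plus a function of b, so ∇C=0 decouples.
∂C/∂a = -3(a - 3)(a + 3) = 0 at a ∈ {-3, 3}; ∂C/∂b = 2(b - 2) = 0 at b ∈ {2}.
The Hessian is diagonal: diag(C_aa, C_bb). Second derivatives: C_aa(-3)=18, C_aa(3)=-18; C_bb(2)=2.
Saddle points occur where the two diagonal entries have opposite signs: (3, 2). Count: 1.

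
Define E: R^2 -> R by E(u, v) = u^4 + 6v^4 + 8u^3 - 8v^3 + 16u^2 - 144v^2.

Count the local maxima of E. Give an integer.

E separates as a function of u plus a function of v, so ∇E=0 decouples.
∂E/∂u = 4u(u + 2)(u + 4) = 0 at u ∈ {-4, -2, 0}; ∂E/∂v = 24v(v - 4)(v + 3) = 0 at v ∈ {-3, 0, 4}.
The Hessian is diagonal: diag(E_uu, E_vv). Second derivatives: E_uu(-4)=32, E_uu(-2)=-16, E_uu(0)=32; E_vv(-3)=504, E_vv(0)=-288, E_vv(4)=672.
Local maxima occur where both diagonal entries negative: (-2, 0). Count: 1.

1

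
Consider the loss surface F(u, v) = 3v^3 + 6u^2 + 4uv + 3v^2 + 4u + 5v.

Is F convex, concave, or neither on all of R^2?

neither

The term 3v^3 is cubic, so the Hessian is not constant.
∂²F/∂v² = 18v + 6, which takes both signs as v varies (negative for sufficiently negative v). A diagonal entry of the Hessian changing sign means the Hessian is neither positive- nor negative-semidefinite on all of R^2.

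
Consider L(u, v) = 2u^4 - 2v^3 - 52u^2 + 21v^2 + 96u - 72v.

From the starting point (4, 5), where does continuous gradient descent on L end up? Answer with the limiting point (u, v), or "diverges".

L is separable, so gradient descent decouples: u follows -∂L/∂u, v follows -∂L/∂v.
∂L/∂u = 8(u - 3)(u - 1)(u + 4); at u=4 this is 192, so u decreases.
∂L/∂v = -6(v - 4)(v - 3); at v=5 this is -12, so v increases.
The v-coordinate has no critical point in that direction and runs off to infinity.

diverges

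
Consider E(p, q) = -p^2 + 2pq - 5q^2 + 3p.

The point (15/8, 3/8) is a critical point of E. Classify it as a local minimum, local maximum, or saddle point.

local maximum

The Hessian of E is constant: H = [[-2, 2], [2, -10]].
det(H) = (-2)·(-10) − 2² = 16.
det(H) > 0 and tr(H) = -12 < 0, so H is negative definite and the point is a local maximum.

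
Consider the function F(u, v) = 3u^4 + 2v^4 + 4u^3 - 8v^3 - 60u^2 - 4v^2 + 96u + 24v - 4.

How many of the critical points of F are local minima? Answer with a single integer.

4

F separates as a function of u plus a function of v, so ∇F=0 decouples.
∂F/∂u = 12(u - 2)(u - 1)(u + 4) = 0 at u ∈ {-4, 1, 2}; ∂F/∂v = 8(v - 3)(v - 1)(v + 1) = 0 at v ∈ {-1, 1, 3}.
The Hessian is diagonal: diag(F_uu, F_vv). Second derivatives: F_uu(-4)=360, F_uu(1)=-60, F_uu(2)=72; F_vv(-1)=64, F_vv(1)=-32, F_vv(3)=64.
Local minima occur where both diagonal entries positive: (-4, -1), (-4, 3), (2, -1), (2, 3). Count: 4.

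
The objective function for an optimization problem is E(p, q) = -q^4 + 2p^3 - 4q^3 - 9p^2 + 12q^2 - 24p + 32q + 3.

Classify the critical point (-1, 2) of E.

local maximum

The mixed partial ∂²E/∂p∂q is 0, so the Hessian at any point is diag(E_pp, E_qq) = diag(6(2p - 3), 12(-q^2 - 2q + 2)).
At (-1, 2): H = diag(-30, -72).
Both eigenvalues are negative, so H is negative definite: a local maximum.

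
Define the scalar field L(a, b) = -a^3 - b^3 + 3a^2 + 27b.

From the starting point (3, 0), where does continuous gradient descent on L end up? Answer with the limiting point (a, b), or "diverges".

L is separable, so gradient descent decouples: a follows -∂L/∂a, b follows -∂L/∂b.
∂L/∂a = -3a(a - 2); at a=3 this is -9, so a increases.
∂L/∂b = -3(b - 3)(b + 3); at b=0 this is 27, so b decreases.
The a-coordinate has no critical point in that direction and runs off to infinity.

diverges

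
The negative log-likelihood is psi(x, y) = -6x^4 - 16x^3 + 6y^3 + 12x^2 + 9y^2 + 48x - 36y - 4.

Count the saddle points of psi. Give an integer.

3

psi separates as a function of x plus a function of y, so ∇psi=0 decouples.
∂psi/∂x = -24(x - 1)(x + 1)(x + 2) = 0 at x ∈ {-2, -1, 1}; ∂psi/∂y = 18(y - 1)(y + 2) = 0 at y ∈ {-2, 1}.
The Hessian is diagonal: diag(psi_xx, psi_yy). Second derivatives: psi_xx(-2)=-72, psi_xx(-1)=48, psi_xx(1)=-144; psi_yy(-2)=-54, psi_yy(1)=54.
Saddle points occur where the two diagonal entries have opposite signs: (-2, 1), (-1, -2), (1, 1). Count: 3.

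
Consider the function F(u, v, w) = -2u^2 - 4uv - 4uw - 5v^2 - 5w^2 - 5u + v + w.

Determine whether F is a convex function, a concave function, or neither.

concave

F is quadratic, so its Hessian is the constant matrix H = [[-4, -4, -4], [-4, -10, 0], [-4, 0, -10]].
Leading principal minors: -4, 24, -80.
Signs alternate −, +, − ⇒ H ≺ 0 ⇒ concave.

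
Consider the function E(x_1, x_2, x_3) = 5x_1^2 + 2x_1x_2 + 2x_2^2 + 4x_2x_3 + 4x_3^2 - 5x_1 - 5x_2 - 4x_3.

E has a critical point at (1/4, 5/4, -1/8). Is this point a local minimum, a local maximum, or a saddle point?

local minimum

The Hessian is constant: H = [[10, 2, 0], [2, 4, 4], [0, 4, 8]].
Leading principal minors: Δ₁ = 10, Δ₂ = 36, Δ₃ = 128.
All leading minors are positive, so H is positive definite: a local minimum.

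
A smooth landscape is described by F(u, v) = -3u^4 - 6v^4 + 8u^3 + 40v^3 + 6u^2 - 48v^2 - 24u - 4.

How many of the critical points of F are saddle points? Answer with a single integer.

F separates as a function of u plus a function of v, so ∇F=0 decouples.
∂F/∂u = -12(u - 2)(u - 1)(u + 1) = 0 at u ∈ {-1, 1, 2}; ∂F/∂v = -24v(v - 4)(v - 1) = 0 at v ∈ {0, 1, 4}.
The Hessian is diagonal: diag(F_uu, F_vv). Second derivatives: F_uu(-1)=-72, F_uu(1)=24, F_uu(2)=-36; F_vv(0)=-96, F_vv(1)=72, F_vv(4)=-288.
Saddle points occur where the two diagonal entries have opposite signs: (-1, 1), (1, 0), (1, 4), (2, 1). Count: 4.

4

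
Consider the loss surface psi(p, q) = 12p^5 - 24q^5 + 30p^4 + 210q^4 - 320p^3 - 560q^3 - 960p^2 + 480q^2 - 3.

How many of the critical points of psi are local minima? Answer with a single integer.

psi separates as a function of p plus a function of q, so ∇psi=0 decouples.
∂psi/∂p = 60p(p - 4)(p + 2)(p + 4) = 0 at p ∈ {-4, -2, 0, 4}; ∂psi/∂q = -120q(q - 4)(q - 2)(q - 1) = 0 at q ∈ {0, 1, 2, 4}.
The Hessian is diagonal: diag(psi_pp, psi_qq). Second derivatives: psi_pp(-4)=-3840, psi_pp(-2)=1440, psi_pp(0)=-1920, psi_pp(4)=11520; psi_qq(0)=960, psi_qq(1)=-360, psi_qq(2)=480, psi_qq(4)=-2880.
Local minima occur where both diagonal entries positive: (-2, 0), (-2, 2), (4, 0), (4, 2). Count: 4.

4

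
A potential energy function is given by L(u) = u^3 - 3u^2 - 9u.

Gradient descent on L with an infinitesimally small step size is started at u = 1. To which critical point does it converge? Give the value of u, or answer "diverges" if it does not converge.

L'(u) = 3(u - 3)(u + 1), so L'(1) = -12.
Gradient descent moves in the -L' direction, i.e. u is increasing.
The nearest critical point in that direction is u = 3, where L'' = 12 > 0 (a local minimum). The iterate converges there.

3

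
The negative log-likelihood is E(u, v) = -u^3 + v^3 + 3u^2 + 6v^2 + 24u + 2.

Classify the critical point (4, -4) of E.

The mixed partial ∂²E/∂u∂v is 0, so the Hessian at any point is diag(E_uu, E_vv) = diag(6(-u + 1), 6(v + 2)).
At (4, -4): H = diag(-18, -12).
Both eigenvalues are negative, so H is negative definite: a local maximum.

local maximum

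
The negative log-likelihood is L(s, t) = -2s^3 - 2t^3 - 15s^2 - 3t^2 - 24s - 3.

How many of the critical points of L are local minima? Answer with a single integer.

1

L separates as a function of s plus a function of t, so ∇L=0 decouples.
∂L/∂s = -6(s + 1)(s + 4) = 0 at s ∈ {-4, -1}; ∂L/∂t = -6t(t + 1) = 0 at t ∈ {-1, 0}.
The Hessian is diagonal: diag(L_ss, L_tt). Second derivatives: L_ss(-4)=18, L_ss(-1)=-18; L_tt(-1)=6, L_tt(0)=-6.
Local minima occur where both diagonal entries positive: (-4, -1). Count: 1.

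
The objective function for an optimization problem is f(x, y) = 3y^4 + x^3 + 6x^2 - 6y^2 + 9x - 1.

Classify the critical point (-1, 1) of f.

The mixed partial ∂²f/∂x∂y is 0, so the Hessian at any point is diag(f_xx, f_yy) = diag(6(x + 2), 12(3y^2 - 1)).
At (-1, 1): H = diag(6, 24).
Both eigenvalues are positive, so H is positive definite: a local minimum.

local minimum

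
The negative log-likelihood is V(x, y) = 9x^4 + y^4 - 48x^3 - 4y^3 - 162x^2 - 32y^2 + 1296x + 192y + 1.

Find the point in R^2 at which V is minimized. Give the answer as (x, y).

(-3, -4)

V(x,y) separates as P(x) + Q(y) + 1, so its minimum is min P + min Q + 1.
P'(x) = 36(x - 4)(x - 3)(x + 3) vanishes at x ∈ {-3, 3, 4}; Q'(y) = 4(y - 4)(y - 3)(y + 4) vanishes at y ∈ {-4, 3, 4}.
Local minima of P (where P''>0): P(-3)=-3321, P(4)=1824. Local minima of Q: Q(-4)=-768, Q(4)=256.
So the global minimum of V is P(-3) + Q(-4) + 1 = -3321 − 768 + 1 = -4088, attained at (-3, -4).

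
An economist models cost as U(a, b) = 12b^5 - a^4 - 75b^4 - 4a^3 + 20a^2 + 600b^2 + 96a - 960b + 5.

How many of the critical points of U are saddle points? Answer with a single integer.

U separates as a function of a plus a function of b, so ∇U=0 decouples.
∂U/∂a = -4(a - 3)(a + 2)(a + 4) = 0 at a ∈ {-4, -2, 3}; ∂U/∂b = 60(b - 4)(b - 2)(b - 1)(b + 2) = 0 at b ∈ {-2, 1, 2, 4}.
The Hessian is diagonal: diag(U_aa, U_bb). Second derivatives: U_aa(-4)=-56, U_aa(-2)=40, U_aa(3)=-140; U_bb(-2)=-4320, U_bb(1)=540, U_bb(2)=-480, U_bb(4)=2160.
Saddle points occur where the two diagonal entries have opposite signs: (-4, 1), (-4, 4), (-2, -2), (-2, 2), (3, 1), (3, 4). Count: 6.

6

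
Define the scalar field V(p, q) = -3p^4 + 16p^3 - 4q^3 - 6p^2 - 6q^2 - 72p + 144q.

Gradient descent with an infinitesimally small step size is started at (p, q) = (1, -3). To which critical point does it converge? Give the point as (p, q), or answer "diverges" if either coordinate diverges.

V is separable, so gradient descent decouples: p follows -∂V/∂p, q follows -∂V/∂q.
∂V/∂p = -12(p - 3)(p - 2)(p + 1); at p=1 this is -48, so p increases.
∂V/∂q = -12(q - 3)(q + 4); at q=-3 this is 72, so q decreases.
p converges to its nearest critical value 2 (a local min of the p-part); q converges to -4. The iterate converges to (2, -4).

(2, -4)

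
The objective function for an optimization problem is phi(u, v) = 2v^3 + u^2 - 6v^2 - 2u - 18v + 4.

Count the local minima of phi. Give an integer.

1

phi separates as a function of u plus a function of v, so ∇phi=0 decouples.
∂phi/∂u = 2(u - 1) = 0 at u ∈ {1}; ∂phi/∂v = 6(v - 3)(v + 1) = 0 at v ∈ {-1, 3}.
The Hessian is diagonal: diag(phi_uu, phi_vv). Second derivatives: phi_uu(1)=2; phi_vv(-1)=-24, phi_vv(3)=24.
Local minima occur where both diagonal entries positive: (1, 3). Count: 1.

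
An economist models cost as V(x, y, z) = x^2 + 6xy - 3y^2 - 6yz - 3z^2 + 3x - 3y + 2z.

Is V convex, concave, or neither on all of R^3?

V is quadratic, so its Hessian is the constant matrix H = [[2, 6, 0], [6, -6, -6], [0, -6, -6]].
Leading principal minors: 2, -48, 216.
Neither pattern holds ⇒ H is indefinite ⇒ neither convex nor concave.

neither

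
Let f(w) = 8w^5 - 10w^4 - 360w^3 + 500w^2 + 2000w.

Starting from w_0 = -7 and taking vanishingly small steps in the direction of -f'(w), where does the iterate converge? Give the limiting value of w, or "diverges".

diverges

f'(w) = 40(w - 5)(w - 2)(w + 1)(w + 5), so f'(-7) = 51840.
Gradient descent moves in the -f' direction, i.e. w is decreasing.
There is no critical point below w=-7, and f' keeps the same sign, so the iterate runs off to −∞.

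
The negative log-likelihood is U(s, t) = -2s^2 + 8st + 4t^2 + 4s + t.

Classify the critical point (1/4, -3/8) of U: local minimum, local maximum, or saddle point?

The Hessian of U is constant: H = [[-4, 8], [8, 8]].
det(H) = (-4)·8 − 8² = -96.
Since det(H) < 0, H is indefinite and the critical point is a saddle point.

saddle point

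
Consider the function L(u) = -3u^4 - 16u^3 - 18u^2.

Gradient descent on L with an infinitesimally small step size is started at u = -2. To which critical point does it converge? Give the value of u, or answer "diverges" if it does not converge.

L'(u) = -12u(u + 1)(u + 3), so L'(-2) = -24.
Gradient descent moves in the -L' direction, i.e. u is increasing.
The nearest critical point in that direction is u = -1, where L'' = 24 > 0 (a local minimum). The iterate converges there.

-1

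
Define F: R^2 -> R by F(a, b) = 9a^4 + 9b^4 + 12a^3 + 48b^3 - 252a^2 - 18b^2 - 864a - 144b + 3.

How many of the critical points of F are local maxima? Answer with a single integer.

F separates as a function of a plus a function of b, so ∇F=0 decouples.
∂F/∂a = 36(a - 4)(a + 2)(a + 3) = 0 at a ∈ {-3, -2, 4}; ∂F/∂b = 36(b - 1)(b + 1)(b + 4) = 0 at b ∈ {-4, -1, 1}.
The Hessian is diagonal: diag(F_aa, F_bb). Second derivatives: F_aa(-3)=252, F_aa(-2)=-216, F_aa(4)=1512; F_bb(-4)=540, F_bb(-1)=-216, F_bb(1)=360.
Local maxima occur where both diagonal entries negative: (-2, -1). Count: 1.

1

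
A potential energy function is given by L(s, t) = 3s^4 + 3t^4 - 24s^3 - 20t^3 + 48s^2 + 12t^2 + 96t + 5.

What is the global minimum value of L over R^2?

-56

L(s,t) separates as P(s) + Q(t) + 5, so its minimum is min P + min Q + 5.
P'(s) = 12s(s - 4)(s - 2) vanishes at s ∈ {0, 2, 4}; Q'(t) = 12(t - 4)(t - 2)(t + 1) vanishes at t ∈ {-1, 2, 4}.
Local minima of P (where P''>0): P(0)=0, P(4)=0. Local minima of Q: Q(-1)=-61, Q(4)=64.
So the global minimum of L is P(0) + Q(-1) + 5 = 0 − 61 + 5 = -56, attained at (0, -1).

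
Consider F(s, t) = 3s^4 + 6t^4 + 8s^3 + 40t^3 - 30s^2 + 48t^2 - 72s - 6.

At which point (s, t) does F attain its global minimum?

(2, -4)

F(s,t) separates as P(s) + Q(t) − 6, so its minimum is min P + min Q − 6.
P'(s) = 12(s - 2)(s + 1)(s + 3) vanishes at s ∈ {-3, -1, 2}; Q'(t) = 24t(t + 1)(t + 4) vanishes at t ∈ {-4, -1, 0}.
Local minima of P (where P''>0): P(-3)=-27, P(2)=-152. Local minima of Q: Q(-4)=-256, Q(0)=0.
So the global minimum of F is P(2) + Q(-4) − 6 = -152 − 256 − 6 = -414, attained at (2, -4).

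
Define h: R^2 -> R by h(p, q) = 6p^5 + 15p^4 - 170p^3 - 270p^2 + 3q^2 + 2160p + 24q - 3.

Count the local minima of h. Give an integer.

2

h separates as a function of p plus a function of q, so ∇h=0 decouples.
∂h/∂p = 30(p - 3)(p - 2)(p + 3)(p + 4) = 0 at p ∈ {-4, -3, 2, 3}; ∂h/∂q = 6(q + 4) = 0 at q ∈ {-4}.
The Hessian is diagonal: diag(h_pp, h_qq). Second derivatives: h_pp(-4)=-1260, h_pp(-3)=900, h_pp(2)=-900, h_pp(3)=1260; h_qq(-4)=6.
Local minima occur where both diagonal entries positive: (-3, -4), (3, -4). Count: 2.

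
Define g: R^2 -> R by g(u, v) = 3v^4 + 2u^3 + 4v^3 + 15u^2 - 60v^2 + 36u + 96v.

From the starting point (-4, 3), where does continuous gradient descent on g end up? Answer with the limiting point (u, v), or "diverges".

g is separable, so gradient descent decouples: u follows -∂g/∂u, v follows -∂g/∂v.
∂g/∂u = 6(u + 2)(u + 3); at u=-4 this is 12, so u decreases.
∂g/∂v = 12(v - 2)(v - 1)(v + 4); at v=3 this is 168, so v decreases.
The u-coordinate has no critical point in that direction and runs off to infinity.

diverges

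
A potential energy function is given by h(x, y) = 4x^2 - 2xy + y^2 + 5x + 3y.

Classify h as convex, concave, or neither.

convex

h is quadratic, so its Hessian is the constant matrix H = [[8, -2], [-2, 2]].
det(H) = 12, tr(H) = 10.
det(H) > 0 and tr(H) > 0, so H is positive definite everywhere: convex.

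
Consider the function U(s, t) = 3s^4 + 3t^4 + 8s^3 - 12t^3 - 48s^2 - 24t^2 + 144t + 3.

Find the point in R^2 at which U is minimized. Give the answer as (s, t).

(-4, -2)

U(s,t) separates as P(s) + Q(t) + 3, so its minimum is min P + min Q + 3.
P'(s) = 12s(s - 2)(s + 4) vanishes at s ∈ {-4, 0, 2}; Q'(t) = 12(t - 3)(t - 2)(t + 2) vanishes at t ∈ {-2, 2, 3}.
Local minima of P (where P''>0): P(-4)=-512, P(2)=-80. Local minima of Q: Q(-2)=-240, Q(3)=135.
So the global minimum of U is P(-4) + Q(-2) + 3 = -512 − 240 + 3 = -749, attained at (-4, -2).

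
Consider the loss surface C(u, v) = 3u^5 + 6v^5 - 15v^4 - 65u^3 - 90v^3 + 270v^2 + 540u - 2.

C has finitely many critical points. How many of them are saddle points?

8

C separates as a function of u plus a function of v, so ∇C=0 decouples.
∂C/∂u = 15(u - 3)(u - 2)(u + 2)(u + 3) = 0 at u ∈ {-3, -2, 2, 3}; ∂C/∂v = 30v(v - 3)(v - 2)(v + 3) = 0 at v ∈ {-3, 0, 2, 3}.
The Hessian is diagonal: diag(C_uu, C_vv). Second derivatives: C_uu(-3)=-450, C_uu(-2)=300, C_uu(2)=-300, C_uu(3)=450; C_vv(-3)=-2700, C_vv(0)=540, C_vv(2)=-300, C_vv(3)=540.
Saddle points occur where the two diagonal entries have opposite signs: (-3, 0), (-3, 3), (-2, -3), (-2, 2), (2, 0), (2, 3), (3, -3), (3, 2). Count: 8.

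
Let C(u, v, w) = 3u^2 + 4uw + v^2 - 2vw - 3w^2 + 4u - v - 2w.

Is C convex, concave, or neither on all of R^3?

C is quadratic, so its Hessian is the constant matrix H = [[6, 0, 4], [0, 2, -2], [4, -2, -6]].
Leading principal minors: 6, 12, -128.
Neither pattern holds ⇒ H is indefinite ⇒ neither convex nor concave.

neither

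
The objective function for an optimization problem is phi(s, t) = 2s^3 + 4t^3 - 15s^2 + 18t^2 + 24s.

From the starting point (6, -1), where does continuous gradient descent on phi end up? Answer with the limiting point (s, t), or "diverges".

phi is separable, so gradient descent decouples: s follows -∂phi/∂s, t follows -∂phi/∂t.
∂phi/∂s = 6(s - 4)(s - 1); at s=6 this is 60, so s decreases.
∂phi/∂t = 12t(t + 3); at t=-1 this is -24, so t increases.
s converges to its nearest critical value 4 (a local min of the s-part); t converges to 0. The iterate converges to (4, 0).

(4, 0)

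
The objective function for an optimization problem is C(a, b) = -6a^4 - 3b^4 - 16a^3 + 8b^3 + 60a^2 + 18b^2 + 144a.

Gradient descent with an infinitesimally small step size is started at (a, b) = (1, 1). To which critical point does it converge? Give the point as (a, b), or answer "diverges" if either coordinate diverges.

(-1, 0)

C is separable, so gradient descent decouples: a follows -∂C/∂a, b follows -∂C/∂b.
∂C/∂a = -24(a - 2)(a + 1)(a + 3); at a=1 this is 192, so a decreases.
∂C/∂b = -12b(b - 3)(b + 1); at b=1 this is 48, so b decreases.
a converges to its nearest critical value -1 (a local min of the a-part); b converges to 0. The iterate converges to (-1, 0).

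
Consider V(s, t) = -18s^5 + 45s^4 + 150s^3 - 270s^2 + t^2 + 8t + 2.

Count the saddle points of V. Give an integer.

2

V separates as a function of s plus a function of t, so ∇V=0 decouples.
∂V/∂s = -90s(s - 3)(s - 1)(s + 2) = 0 at s ∈ {-2, 0, 1, 3}; ∂V/∂t = 2(t + 4) = 0 at t ∈ {-4}.
The Hessian is diagonal: diag(V_ss, V_tt). Second derivatives: V_ss(-2)=2700, V_ss(0)=-540, V_ss(1)=540, V_ss(3)=-2700; V_tt(-4)=2.
Saddle points occur where the two diagonal entries have opposite signs: (0, -4), (3, -4). Count: 2.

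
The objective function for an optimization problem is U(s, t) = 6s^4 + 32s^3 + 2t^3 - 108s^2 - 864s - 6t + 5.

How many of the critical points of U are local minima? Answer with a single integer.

U separates as a function of s plus a function of t, so ∇U=0 decouples.
∂U/∂s = 24(s - 3)(s + 3)(s + 4) = 0 at s ∈ {-4, -3, 3}; ∂U/∂t = 6(t - 1)(t + 1) = 0 at t ∈ {-1, 1}.
The Hessian is diagonal: diag(U_ss, U_tt). Second derivatives: U_ss(-4)=168, U_ss(-3)=-144, U_ss(3)=1008; U_tt(-1)=-12, U_tt(1)=12.
Local minima occur where both diagonal entries positive: (-4, 1), (3, 1). Count: 2.

2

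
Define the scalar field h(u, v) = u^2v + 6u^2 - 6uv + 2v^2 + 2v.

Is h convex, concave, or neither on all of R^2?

neither

The term u^2v is cubic, so the Hessian is not constant.
∂²h/∂u² = 2v + 12, which takes both signs as v varies (negative for sufficiently negative v). A diagonal entry of the Hessian changing sign means the Hessian is neither positive- nor negative-semidefinite on all of R^2.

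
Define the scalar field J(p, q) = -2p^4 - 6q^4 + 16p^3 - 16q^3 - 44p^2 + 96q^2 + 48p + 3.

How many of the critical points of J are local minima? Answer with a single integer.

J separates as a function of p plus a function of q, so ∇J=0 decouples.
∂J/∂p = -8(p - 3)(p - 2)(p - 1) = 0 at p ∈ {1, 2, 3}; ∂J/∂q = -24q(q - 2)(q + 4) = 0 at q ∈ {-4, 0, 2}.
The Hessian is diagonal: diag(J_pp, J_qq). Second derivatives: J_pp(1)=-16, J_pp(2)=8, J_pp(3)=-16; J_qq(-4)=-576, J_qq(0)=192, J_qq(2)=-288.
Local minima occur where both diagonal entries positive: (2, 0). Count: 1.

1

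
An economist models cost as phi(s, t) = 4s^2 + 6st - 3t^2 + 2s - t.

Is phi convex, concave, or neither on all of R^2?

phi is quadratic, so its Hessian is the constant matrix H = [[8, 6], [6, -6]].
det(H) = -84, tr(H) = 2.
det(H) < 0, so H is indefinite: neither convex nor concave.

neither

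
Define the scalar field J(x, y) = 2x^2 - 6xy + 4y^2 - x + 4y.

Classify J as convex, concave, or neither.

J is quadratic, so its Hessian is the constant matrix H = [[4, -6], [-6, 8]].
det(H) = -4, tr(H) = 12.
det(H) < 0, so H is indefinite: neither convex nor concave.

neither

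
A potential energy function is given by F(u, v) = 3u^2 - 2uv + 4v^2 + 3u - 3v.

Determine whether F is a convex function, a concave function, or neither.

convex

F is quadratic, so its Hessian is the constant matrix H = [[6, -2], [-2, 8]].
det(H) = 44, tr(H) = 14.
det(H) > 0 and tr(H) > 0, so H is positive definite everywhere: convex.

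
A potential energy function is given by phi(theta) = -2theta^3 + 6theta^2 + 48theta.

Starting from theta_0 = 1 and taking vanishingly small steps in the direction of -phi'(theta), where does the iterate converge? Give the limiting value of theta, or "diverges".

-2

phi'(theta) = -6(theta - 4)(theta + 2), so phi'(1) = 54.
Gradient descent moves in the -phi' direction, i.e. theta is decreasing.
The nearest critical point in that direction is theta = -2, where phi'' = 36 > 0 (a local minimum). The iterate converges there.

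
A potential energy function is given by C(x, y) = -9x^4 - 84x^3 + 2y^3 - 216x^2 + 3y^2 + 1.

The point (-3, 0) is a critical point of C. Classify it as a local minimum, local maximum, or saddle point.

The mixed partial ∂²C/∂x∂y is 0, so the Hessian at any point is diag(C_xx, C_yy) = diag(-36(3x^2 + 14x + 12), 6(2y + 1)).
At (-3, 0): H = diag(108, 6).
Both eigenvalues are positive, so H is positive definite: a local minimum.

local minimum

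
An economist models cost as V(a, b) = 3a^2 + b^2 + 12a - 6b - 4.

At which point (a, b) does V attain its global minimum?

(-2, 3)

V(a,b) separates as P(a) + Q(b) − 4, so its minimum is min P + min Q − 4.
P'(a) = 6a + 12 vanishes at a ∈ {-2}; Q'(b) = 2b - 6 vanishes at b ∈ {3}.
Local minima of P (where P''>0): P(-2)=-12. Local minima of Q: Q(3)=-9.
So the global minimum of V is P(-2) + Q(3) − 4 = -12 − 9 − 4 = -25, attained at (-2, 3).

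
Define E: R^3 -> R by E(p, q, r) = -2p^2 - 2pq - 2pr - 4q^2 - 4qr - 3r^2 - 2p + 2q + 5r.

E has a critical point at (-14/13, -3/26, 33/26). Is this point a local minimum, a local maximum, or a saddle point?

local maximum

The Hessian is constant: H = [[-4, -2, -2], [-2, -8, -4], [-2, -4, -6]].
Leading principal minors: Δ₁ = -4, Δ₂ = 28, Δ₃ = -104.
The minors alternate sign starting negative (−, +, −), so H is negative definite: a local maximum.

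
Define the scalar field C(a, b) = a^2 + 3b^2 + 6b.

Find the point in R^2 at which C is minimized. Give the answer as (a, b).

C(a,b) separates as P(a) + Q(b), so its minimum is min P + min Q.
P'(a) = 2a vanishes at a ∈ {0}; Q'(b) = 6b + 6 vanishes at b ∈ {-1}.
Local minima of P (where P''>0): P(0)=0. Local minima of Q: Q(-1)=-3.
So the global minimum of C is P(0) + Q(-1) = 0 − 3 = -3, attained at (0, -1).

(0, -1)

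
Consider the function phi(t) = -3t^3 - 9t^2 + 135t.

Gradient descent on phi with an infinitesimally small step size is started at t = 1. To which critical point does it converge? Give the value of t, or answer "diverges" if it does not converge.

-5

phi'(t) = -9(t - 3)(t + 5), so phi'(1) = 108.
Gradient descent moves in the -phi' direction, i.e. t is decreasing.
The nearest critical point in that direction is t = -5, where phi'' = 72 > 0 (a local minimum). The iterate converges there.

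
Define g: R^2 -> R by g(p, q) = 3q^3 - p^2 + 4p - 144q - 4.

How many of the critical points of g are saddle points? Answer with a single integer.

g separates as a function of p plus a function of q, so ∇g=0 decouples.
∂g/∂p = -2(p - 2) = 0 at p ∈ {2}; ∂g/∂q = 9(q - 4)(q + 4) = 0 at q ∈ {-4, 4}.
The Hessian is diagonal: diag(g_pp, g_qq). Second derivatives: g_pp(2)=-2; g_qq(-4)=-72, g_qq(4)=72.
Saddle points occur where the two diagonal entries have opposite signs: (2, 4). Count: 1.

1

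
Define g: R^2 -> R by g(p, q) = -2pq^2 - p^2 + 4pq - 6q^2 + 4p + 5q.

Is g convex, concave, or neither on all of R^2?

neither

The term -2pq^2 is cubic, so the Hessian is not constant.
∂²g/∂q² = -4p - 12, which takes both signs as p varies (negative for sufficiently large p). A diagonal entry of the Hessian changing sign means the Hessian is neither positive- nor negative-semidefinite on all of R^2.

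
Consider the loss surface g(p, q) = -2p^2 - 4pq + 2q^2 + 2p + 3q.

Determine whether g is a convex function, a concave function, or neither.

g is quadratic, so its Hessian is the constant matrix H = [[-4, -4], [-4, 4]].
det(H) = -32, tr(H) = 0.
det(H) < 0, so H is indefinite: neither convex nor concave.

neither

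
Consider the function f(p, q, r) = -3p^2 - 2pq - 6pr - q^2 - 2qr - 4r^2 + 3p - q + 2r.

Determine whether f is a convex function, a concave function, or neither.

f is quadratic, so its Hessian is the constant matrix H = [[-6, -2, -6], [-2, -2, -2], [-6, -2, -8]].
Leading principal minors: -6, 8, -16.
Signs alternate −, +, − ⇒ H ≺ 0 ⇒ concave.

concave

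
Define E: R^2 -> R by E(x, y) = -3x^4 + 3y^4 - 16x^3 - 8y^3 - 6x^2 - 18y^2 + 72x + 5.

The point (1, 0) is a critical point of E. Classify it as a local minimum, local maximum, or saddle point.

local maximum

The mixed partial ∂²E/∂x∂y is 0, so the Hessian at any point is diag(E_xx, E_yy) = diag(-12(3x^2 + 8x + 1), 12(3y^2 - 4y - 3)).
At (1, 0): H = diag(-144, -36).
Both eigenvalues are negative, so H is negative definite: a local maximum.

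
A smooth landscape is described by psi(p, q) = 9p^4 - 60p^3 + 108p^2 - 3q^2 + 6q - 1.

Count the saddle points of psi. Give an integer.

2

psi separates as a function of p plus a function of q, so ∇psi=0 decouples.
∂psi/∂p = 36p(p - 3)(p - 2) = 0 at p ∈ {0, 2, 3}; ∂psi/∂q = -6(q - 1) = 0 at q ∈ {1}.
The Hessian is diagonal: diag(psi_pp, psi_qq). Second derivatives: psi_pp(0)=216, psi_pp(2)=-72, psi_pp(3)=108; psi_qq(1)=-6.
Saddle points occur where the two diagonal entries have opposite signs: (0, 1), (3, 1). Count: 2.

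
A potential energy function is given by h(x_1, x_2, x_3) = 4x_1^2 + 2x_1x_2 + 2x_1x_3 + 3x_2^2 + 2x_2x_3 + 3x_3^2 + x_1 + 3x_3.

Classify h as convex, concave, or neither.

h is quadratic, so its Hessian is the constant matrix H = [[8, 2, 2], [2, 6, 2], [2, 2, 6]].
Leading principal minors: 8, 44, 224.
All positive ⇒ H ≻ 0 ⇒ convex.

convex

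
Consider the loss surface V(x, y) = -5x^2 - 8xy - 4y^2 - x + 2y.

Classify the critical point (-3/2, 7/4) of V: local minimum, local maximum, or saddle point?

The Hessian of V is constant: H = [[-10, -8], [-8, -8]].
det(H) = (-10)·(-8) − (-8)² = 16.
det(H) > 0 and tr(H) = -18 < 0, so H is negative definite and the point is a local maximum.

local maximum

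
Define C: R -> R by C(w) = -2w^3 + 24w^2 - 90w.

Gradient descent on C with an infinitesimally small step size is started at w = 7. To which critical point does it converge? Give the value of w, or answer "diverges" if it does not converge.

diverges

C'(w) = -6(w - 5)(w - 3), so C'(7) = -48.
Gradient descent moves in the -C' direction, i.e. w is increasing.
There is no critical point above w=7, and C' keeps the same sign, so the iterate runs off to +∞.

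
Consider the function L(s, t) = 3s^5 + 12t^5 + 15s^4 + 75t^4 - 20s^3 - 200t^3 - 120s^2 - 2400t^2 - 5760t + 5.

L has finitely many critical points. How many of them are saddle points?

L separates as a function of s plus a function of t, so ∇L=0 decouples.
∂L/∂s = 15s(s - 2)(s + 2)(s + 4) = 0 at s ∈ {-4, -2, 0, 2}; ∂L/∂t = 60(t - 4)(t + 2)(t + 3)(t + 4) = 0 at t ∈ {-4, -3, -2, 4}.
The Hessian is diagonal: diag(L_ss, L_tt). Second derivatives: L_ss(-4)=-720, L_ss(-2)=240, L_ss(0)=-240, L_ss(2)=720; L_tt(-4)=-960, L_tt(-3)=420, L_tt(-2)=-720, L_tt(4)=20160.
Saddle points occur where the two diagonal entries have opposite signs: (-4, -3), (-4, 4), (-2, -4), (-2, -2), (0, -3), (0, 4), (2, -4), (2, -2). Count: 8.

8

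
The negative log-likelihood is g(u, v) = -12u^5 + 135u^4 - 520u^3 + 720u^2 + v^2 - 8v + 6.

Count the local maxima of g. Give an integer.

g separates as a function of u plus a function of v, so ∇g=0 decouples.
∂g/∂u = -60u(u - 4)(u - 3)(u - 2) = 0 at u ∈ {0, 2, 3, 4}; ∂g/∂v = 2(v - 4) = 0 at v ∈ {4}.
The Hessian is diagonal: diag(g_uu, g_vv). Second derivatives: g_uu(0)=1440, g_uu(2)=-240, g_uu(3)=180, g_uu(4)=-480; g_vv(4)=2.
Local maxima occur where both diagonal entries negative: none. Count: 0.

0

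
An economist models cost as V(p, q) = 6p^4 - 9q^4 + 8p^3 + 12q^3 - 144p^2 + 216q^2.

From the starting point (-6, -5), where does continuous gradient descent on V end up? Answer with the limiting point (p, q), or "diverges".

V is separable, so gradient descent decouples: p follows -∂V/∂p, q follows -∂V/∂q.
∂V/∂p = 24p(p - 3)(p + 4); at p=-6 this is -2592, so p increases.
∂V/∂q = -36q(q - 4)(q + 3); at q=-5 this is 3240, so q decreases.
The q-coordinate has no critical point in that direction and runs off to infinity.

diverges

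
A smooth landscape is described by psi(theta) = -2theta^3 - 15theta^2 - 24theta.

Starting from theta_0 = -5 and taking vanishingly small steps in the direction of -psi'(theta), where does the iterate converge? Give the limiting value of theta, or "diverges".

-4

psi'(theta) = -6(theta + 1)(theta + 4), so psi'(-5) = -24.
Gradient descent moves in the -psi' direction, i.e. theta is increasing.
The nearest critical point in that direction is theta = -4, where psi'' = 18 > 0 (a local minimum). The iterate converges there.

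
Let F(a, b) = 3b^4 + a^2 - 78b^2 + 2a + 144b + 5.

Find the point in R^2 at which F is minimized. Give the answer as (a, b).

F(a,b) separates as P(a) + Q(b) + 5, so its minimum is min P + min Q + 5.
P'(a) = 2a + 2 vanishes at a ∈ {-1}; Q'(b) = 12(b - 3)(b - 1)(b + 4) vanishes at b ∈ {-4, 1, 3}.
Local minima of P (where P''>0): P(-1)=-1. Local minima of Q: Q(-4)=-1056, Q(3)=-27.
So the global minimum of F is P(-1) + Q(-4) + 5 = -1 − 1056 + 5 = -1052, attained at (-1, -4).

(-1, -4)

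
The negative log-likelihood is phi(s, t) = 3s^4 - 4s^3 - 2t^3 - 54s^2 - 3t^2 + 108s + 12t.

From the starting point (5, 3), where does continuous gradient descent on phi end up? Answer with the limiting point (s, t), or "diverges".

phi is separable, so gradient descent decouples: s follows -∂phi/∂s, t follows -∂phi/∂t.
∂phi/∂s = 12(s - 3)(s - 1)(s + 3); at s=5 this is 768, so s decreases.
∂phi/∂t = -6(t - 1)(t + 2); at t=3 this is -60, so t increases.
The t-coordinate has no critical point in that direction and runs off to infinity.

diverges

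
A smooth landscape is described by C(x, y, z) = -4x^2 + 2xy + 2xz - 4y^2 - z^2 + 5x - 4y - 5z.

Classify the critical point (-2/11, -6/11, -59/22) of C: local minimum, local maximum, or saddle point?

The Hessian is constant: H = [[-8, 2, 2], [2, -8, 0], [2, 0, -2]].
Leading principal minors: Δ₁ = -8, Δ₂ = 60, Δ₃ = -88.
The minors alternate sign starting negative (−, +, −), so H is negative definite: a local maximum.

local maximum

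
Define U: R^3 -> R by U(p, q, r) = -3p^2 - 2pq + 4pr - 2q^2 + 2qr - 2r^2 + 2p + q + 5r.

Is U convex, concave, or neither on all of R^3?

U is quadratic, so its Hessian is the constant matrix H = [[-6, -2, 4], [-2, -4, 2], [4, 2, -4]].
Leading principal minors: -6, 20, -24.
Signs alternate −, +, − ⇒ H ≺ 0 ⇒ concave.

concave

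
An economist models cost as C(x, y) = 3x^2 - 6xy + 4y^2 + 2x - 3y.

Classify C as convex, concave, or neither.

convex

C is quadratic, so its Hessian is the constant matrix H = [[6, -6], [-6, 8]].
det(H) = 12, tr(H) = 14.
det(H) > 0 and tr(H) > 0, so H is positive definite everywhere: convex.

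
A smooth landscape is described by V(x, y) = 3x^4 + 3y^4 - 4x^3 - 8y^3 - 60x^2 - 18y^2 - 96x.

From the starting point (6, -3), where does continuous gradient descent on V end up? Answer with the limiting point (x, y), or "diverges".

V is separable, so gradient descent decouples: x follows -∂V/∂x, y follows -∂V/∂y.
∂V/∂x = 12(x - 4)(x + 1)(x + 2); at x=6 this is 1344, so x decreases.
∂V/∂y = 12y(y - 3)(y + 1); at y=-3 this is -432, so y increases.
x converges to its nearest critical value 4 (a local min of the x-part); y converges to -1. The iterate converges to (4, -1).

(4, -1)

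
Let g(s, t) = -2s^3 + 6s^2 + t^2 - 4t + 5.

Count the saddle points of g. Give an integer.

g separates as a function of s plus a function of t, so ∇g=0 decouples.
∂g/∂s = -6s(s - 2) = 0 at s ∈ {0, 2}; ∂g/∂t = 2(t - 2) = 0 at t ∈ {2}.
The Hessian is diagonal: diag(g_ss, g_tt). Second derivatives: g_ss(0)=12, g_ss(2)=-12; g_tt(2)=2.
Saddle points occur where the two diagonal entries have opposite signs: (2, 2). Count: 1.

1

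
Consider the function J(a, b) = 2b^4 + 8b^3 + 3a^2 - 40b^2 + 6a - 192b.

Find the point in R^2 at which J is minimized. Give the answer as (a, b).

(-1, 3)

J(a,b) separates as P(a) + Q(b), so its minimum is min P + min Q.
P'(a) = 6a + 6 vanishes at a ∈ {-1}; Q'(b) = 8(b - 3)(b + 2)(b + 4) vanishes at b ∈ {-4, -2, 3}.
Local minima of P (where P''>0): P(-1)=-3. Local minima of Q: Q(-4)=128, Q(3)=-558.
So the global minimum of J is P(-1) + Q(3) = -3 − 558 = -561, attained at (-1, 3).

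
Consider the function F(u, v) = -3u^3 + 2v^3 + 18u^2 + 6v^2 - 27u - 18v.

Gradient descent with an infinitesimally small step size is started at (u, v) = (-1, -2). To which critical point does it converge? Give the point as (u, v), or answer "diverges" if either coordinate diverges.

(1, 1)

F is separable, so gradient descent decouples: u follows -∂F/∂u, v follows -∂F/∂v.
∂F/∂u = -9(u - 3)(u - 1); at u=-1 this is -72, so u increases.
∂F/∂v = 6(v - 1)(v + 3); at v=-2 this is -18, so v increases.
u converges to its nearest critical value 1 (a local min of the u-part); v converges to 1. The iterate converges to (1, 1).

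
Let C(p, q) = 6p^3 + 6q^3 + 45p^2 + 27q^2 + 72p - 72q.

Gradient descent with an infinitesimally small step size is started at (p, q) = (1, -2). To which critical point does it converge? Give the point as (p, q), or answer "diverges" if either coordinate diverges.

C is separable, so gradient descent decouples: p follows -∂C/∂p, q follows -∂C/∂q.
∂C/∂p = 18(p + 1)(p + 4); at p=1 this is 180, so p decreases.
∂C/∂q = 18(q - 1)(q + 4); at q=-2 this is -108, so q increases.
p converges to its nearest critical value -1 (a local min of the p-part); q converges to 1. The iterate converges to (-1, 1).

(-1, 1)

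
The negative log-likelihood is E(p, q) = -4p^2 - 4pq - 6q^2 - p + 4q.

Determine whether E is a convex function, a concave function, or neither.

concave

E is quadratic, so its Hessian is the constant matrix H = [[-8, -4], [-4, -12]].
det(H) = 80, tr(H) = -20.
det(H) > 0 and tr(H) < 0, so H is negative definite everywhere: concave.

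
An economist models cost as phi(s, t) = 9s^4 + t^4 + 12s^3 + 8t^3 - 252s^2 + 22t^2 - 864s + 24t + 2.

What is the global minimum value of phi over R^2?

-4423

phi(s,t) separates as P(s) + Q(t) + 2, so its minimum is min P + min Q + 2.
P'(s) = 36(s - 4)(s + 2)(s + 3) vanishes at s ∈ {-3, -2, 4}; Q'(t) = 4(t + 1)(t + 2)(t + 3) vanishes at t ∈ {-3, -2, -1}.
Local minima of P (where P''>0): P(-3)=729, P(4)=-4416. Local minima of Q: Q(-3)=-9, Q(-1)=-9.
So the global minimum of phi is P(4) + Q(-3) + 2 = -4416 − 9 + 2 = -4423, attained at (4, -3).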